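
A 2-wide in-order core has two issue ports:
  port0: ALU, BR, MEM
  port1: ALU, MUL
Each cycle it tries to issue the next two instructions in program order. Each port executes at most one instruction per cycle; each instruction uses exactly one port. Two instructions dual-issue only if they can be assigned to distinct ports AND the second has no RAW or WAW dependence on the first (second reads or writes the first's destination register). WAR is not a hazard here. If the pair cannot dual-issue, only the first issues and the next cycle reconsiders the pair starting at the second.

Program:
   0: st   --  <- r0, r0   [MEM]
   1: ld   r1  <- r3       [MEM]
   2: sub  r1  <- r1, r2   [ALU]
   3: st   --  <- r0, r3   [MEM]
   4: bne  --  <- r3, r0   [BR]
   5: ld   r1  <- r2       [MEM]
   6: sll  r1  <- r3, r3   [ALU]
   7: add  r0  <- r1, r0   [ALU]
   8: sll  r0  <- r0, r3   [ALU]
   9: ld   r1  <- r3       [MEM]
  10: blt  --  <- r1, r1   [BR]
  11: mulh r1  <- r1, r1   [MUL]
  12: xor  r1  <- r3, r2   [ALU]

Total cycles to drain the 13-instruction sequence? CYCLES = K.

CYCLES = 10

#0 head=0: st i0 no-port MEM/MEM
#1 head=1: ld i1 RAW+WAW r1
#2 head=2: sub+st i2/i3 2-wide
#3 head=4: bne i4 no-port BR/MEM
#4 head=5: ld i5 WAW r1
#5 head=6: sll i6 RAW r1
#6 head=7: add i7 RAW+WAW r0
#7 head=8: sll+ld i8/i9 2-wide
#8 head=10: blt+mulh i10/i11 2-wide
#9 head=12: xor i12 tail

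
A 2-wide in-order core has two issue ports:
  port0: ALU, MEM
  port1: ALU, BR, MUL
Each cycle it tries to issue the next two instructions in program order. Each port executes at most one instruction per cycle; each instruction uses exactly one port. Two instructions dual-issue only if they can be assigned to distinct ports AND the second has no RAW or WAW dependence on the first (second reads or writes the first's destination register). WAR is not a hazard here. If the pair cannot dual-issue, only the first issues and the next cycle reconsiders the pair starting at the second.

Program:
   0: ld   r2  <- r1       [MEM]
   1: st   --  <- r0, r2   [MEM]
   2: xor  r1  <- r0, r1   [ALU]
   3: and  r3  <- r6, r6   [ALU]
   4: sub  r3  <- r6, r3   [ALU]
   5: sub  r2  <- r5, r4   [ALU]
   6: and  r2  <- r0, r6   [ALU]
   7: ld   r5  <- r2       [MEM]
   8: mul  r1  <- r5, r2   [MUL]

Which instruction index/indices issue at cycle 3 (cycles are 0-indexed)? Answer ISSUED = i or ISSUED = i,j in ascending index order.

ISSUED = 4,5

[0] i0  ld  -- no-port MEM/MEM
[1] i1&i2  st;xor  -- 2-wide
[2] i3  and  -- RAW+WAW r3
[3] i4&i5  sub;sub  -- 2-wide
[4] i6  and  -- RAW r2
[5] i7  ld  -- RAW r5
[6] i8  mul  -- tail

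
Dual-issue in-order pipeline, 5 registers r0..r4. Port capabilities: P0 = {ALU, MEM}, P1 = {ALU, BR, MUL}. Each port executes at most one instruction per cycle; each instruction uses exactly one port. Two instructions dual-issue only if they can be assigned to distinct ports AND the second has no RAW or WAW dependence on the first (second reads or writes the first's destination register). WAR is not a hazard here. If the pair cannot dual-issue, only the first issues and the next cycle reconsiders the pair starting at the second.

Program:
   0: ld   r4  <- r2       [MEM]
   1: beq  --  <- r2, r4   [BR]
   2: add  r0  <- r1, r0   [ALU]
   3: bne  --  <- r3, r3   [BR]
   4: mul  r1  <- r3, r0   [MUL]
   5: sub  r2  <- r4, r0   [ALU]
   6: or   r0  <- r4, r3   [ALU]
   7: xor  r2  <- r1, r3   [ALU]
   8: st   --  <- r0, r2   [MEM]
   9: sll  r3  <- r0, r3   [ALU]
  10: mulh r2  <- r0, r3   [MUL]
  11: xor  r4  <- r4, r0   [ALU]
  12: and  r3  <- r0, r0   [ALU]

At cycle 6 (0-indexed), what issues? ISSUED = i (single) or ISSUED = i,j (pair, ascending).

ISSUED = 10,11

[0] i0  ld  -- RAW r4
[1] i1/i2  beq+add  -- pair
[2] i3  bne  -- no-port BR/MUL
[3] i4/i5  mul+sub  -- pair
[4] i6/i7  or+xor  -- pair
[5] i8/i9  st+sll  -- pair
[6] i10/i11  mulh+xor  -- pair
[7] i12  and  -- tail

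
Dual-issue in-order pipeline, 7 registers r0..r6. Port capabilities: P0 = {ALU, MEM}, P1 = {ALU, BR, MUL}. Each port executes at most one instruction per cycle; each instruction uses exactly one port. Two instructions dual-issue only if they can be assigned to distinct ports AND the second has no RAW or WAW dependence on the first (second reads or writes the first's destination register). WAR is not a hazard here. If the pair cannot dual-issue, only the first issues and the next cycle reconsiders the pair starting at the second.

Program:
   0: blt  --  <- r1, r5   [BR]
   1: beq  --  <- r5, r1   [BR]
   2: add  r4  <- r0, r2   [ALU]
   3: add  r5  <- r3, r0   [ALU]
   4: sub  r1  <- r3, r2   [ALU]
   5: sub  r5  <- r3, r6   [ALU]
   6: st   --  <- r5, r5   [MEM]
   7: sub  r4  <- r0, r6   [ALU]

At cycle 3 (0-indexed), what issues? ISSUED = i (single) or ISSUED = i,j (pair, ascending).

c0: i0 blt.BR  no-port BR/BR
c1: i1+i2 beq.BR;add.ALU  dual
c2: i3+i4 add.ALU;sub.ALU  dual
c3: i5 sub.ALU  RAW r5
c4: i6+i7 st.MEM;sub.ALU  dual

ISSUED = 5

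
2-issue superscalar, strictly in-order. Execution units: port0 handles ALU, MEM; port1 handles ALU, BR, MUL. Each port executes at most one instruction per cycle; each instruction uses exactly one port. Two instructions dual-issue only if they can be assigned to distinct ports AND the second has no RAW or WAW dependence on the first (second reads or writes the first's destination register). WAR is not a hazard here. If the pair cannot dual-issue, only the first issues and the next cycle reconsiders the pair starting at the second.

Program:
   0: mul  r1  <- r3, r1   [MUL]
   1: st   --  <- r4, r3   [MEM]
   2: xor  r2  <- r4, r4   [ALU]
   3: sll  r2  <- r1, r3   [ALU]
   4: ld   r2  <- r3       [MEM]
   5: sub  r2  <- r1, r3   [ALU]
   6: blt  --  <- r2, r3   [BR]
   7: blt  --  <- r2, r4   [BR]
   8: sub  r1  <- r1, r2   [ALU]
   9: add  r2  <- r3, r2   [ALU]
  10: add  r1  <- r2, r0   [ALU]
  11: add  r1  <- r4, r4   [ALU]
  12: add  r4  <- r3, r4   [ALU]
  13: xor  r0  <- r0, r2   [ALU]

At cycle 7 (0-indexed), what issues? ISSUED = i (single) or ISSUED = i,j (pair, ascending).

ISSUED = 9

t=0 i0&i1:mul.MUL;st.MEM ; pair
t=1 i2:xor.ALU ; WAW r2
t=2 i3:sll.ALU ; WAW r2
t=3 i4:ld.MEM ; WAW r2
t=4 i5:sub.ALU ; RAW r2
t=5 i6:blt.BR ; no-port BR/BR
t=6 i7&i8:blt.BR;sub.ALU ; pair
t=7 i9:add.ALU ; RAW r2
t=8 i10:add.ALU ; WAW r1
t=9 i11&i12:add.ALU;add.ALU ; pair
t=10 i13:xor.ALU ; tail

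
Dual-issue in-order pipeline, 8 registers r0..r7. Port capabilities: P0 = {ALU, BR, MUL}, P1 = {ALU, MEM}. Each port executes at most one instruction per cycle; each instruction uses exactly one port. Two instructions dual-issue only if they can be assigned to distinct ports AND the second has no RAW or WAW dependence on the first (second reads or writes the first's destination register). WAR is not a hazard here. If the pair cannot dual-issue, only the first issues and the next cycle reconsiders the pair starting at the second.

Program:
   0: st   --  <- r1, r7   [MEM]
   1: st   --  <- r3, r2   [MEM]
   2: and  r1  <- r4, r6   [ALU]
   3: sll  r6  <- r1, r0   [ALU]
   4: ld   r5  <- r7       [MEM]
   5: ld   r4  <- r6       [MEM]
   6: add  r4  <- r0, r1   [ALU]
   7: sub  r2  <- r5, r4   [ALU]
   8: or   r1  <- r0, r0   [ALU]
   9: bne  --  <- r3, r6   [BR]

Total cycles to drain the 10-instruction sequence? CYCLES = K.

CYCLES = 7

c0: i0 st.MEM  no-port MEM/MEM
c1: i1/i2 st.MEM;and.ALU  pair
c2: i3/i4 sll.ALU;ld.MEM  pair
c3: i5 ld.MEM  WAW r4
c4: i6 add.ALU  RAW r4
c5: i7/i8 sub.ALU;or.ALU  pair
c6: i9 bne.BR  tail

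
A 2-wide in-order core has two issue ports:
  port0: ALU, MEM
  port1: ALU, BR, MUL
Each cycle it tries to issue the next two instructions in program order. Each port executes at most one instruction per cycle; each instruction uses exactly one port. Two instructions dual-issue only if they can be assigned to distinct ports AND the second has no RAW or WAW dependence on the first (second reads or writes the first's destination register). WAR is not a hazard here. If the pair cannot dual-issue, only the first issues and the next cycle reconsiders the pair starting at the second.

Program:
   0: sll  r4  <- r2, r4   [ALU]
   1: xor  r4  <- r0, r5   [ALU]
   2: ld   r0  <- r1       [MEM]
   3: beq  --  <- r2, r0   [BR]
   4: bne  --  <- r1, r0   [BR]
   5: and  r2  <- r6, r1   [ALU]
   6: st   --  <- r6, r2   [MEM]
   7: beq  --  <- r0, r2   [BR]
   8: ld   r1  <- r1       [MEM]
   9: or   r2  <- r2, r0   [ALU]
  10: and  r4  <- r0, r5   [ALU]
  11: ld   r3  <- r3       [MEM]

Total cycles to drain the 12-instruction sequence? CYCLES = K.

CYCLES = 7

t=0 i0:sll ; WAW r4
t=1 i1/i2:xor;ld ; pair
t=2 i3:beq ; no-port BR/BR
t=3 i4/i5:bne;and ; pair
t=4 i6/i7:st;beq ; pair
t=5 i8/i9:ld;or ; pair
t=6 i10/i11:and;ld ; pair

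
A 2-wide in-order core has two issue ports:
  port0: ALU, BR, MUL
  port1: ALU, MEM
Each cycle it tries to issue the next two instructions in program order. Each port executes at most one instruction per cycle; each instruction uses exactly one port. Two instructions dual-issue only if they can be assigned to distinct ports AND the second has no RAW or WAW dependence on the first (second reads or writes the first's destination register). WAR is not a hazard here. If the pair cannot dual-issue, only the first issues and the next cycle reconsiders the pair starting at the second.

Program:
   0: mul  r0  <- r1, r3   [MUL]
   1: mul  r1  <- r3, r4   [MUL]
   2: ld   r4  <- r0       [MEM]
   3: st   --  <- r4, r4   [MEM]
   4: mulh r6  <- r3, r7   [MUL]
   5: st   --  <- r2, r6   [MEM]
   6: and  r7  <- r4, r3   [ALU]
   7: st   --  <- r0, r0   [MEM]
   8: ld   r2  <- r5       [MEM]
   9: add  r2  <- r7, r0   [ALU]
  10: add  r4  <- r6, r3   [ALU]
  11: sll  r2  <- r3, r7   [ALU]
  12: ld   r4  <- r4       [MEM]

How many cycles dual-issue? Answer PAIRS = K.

t=0 i0:mul.MUL ; no-port MUL/MUL
t=1 i1+i2:mul.MUL/ld.MEM ; 2-wide
t=2 i3+i4:st.MEM/mulh.MUL ; 2-wide
t=3 i5+i6:st.MEM/and.ALU ; 2-wide
t=4 i7:st.MEM ; no-port MEM/MEM
t=5 i8:ld.MEM ; WAW r2
t=6 i9+i10:add.ALU/add.ALU ; 2-wide
t=7 i11+i12:sll.ALU/ld.MEM ; 2-wide

PAIRS = 5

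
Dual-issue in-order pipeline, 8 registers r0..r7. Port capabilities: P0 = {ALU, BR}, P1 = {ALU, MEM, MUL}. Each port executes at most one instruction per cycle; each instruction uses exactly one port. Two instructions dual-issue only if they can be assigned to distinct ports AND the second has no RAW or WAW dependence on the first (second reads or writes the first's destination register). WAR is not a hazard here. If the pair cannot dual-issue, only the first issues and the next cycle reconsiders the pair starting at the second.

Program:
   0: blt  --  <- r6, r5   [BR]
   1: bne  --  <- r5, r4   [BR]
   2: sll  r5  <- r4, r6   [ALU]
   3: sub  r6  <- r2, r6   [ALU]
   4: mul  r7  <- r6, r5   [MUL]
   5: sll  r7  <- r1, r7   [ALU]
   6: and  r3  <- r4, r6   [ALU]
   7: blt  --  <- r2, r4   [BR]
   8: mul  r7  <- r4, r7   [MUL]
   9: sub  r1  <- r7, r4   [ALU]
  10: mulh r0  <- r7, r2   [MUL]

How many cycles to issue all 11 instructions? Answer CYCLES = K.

  cy0 -> i0 (blt) no-port BR/BR
  cy1 -> i1+i2 (bne;sll) dual
  cy2 -> i3 (sub) RAW r6
  cy3 -> i4 (mul) RAW+WAW r7
  cy4 -> i5+i6 (sll;and) dual
  cy5 -> i7+i8 (blt;mul) dual
  cy6 -> i9+i10 (sub;mulh) dual

CYCLES = 7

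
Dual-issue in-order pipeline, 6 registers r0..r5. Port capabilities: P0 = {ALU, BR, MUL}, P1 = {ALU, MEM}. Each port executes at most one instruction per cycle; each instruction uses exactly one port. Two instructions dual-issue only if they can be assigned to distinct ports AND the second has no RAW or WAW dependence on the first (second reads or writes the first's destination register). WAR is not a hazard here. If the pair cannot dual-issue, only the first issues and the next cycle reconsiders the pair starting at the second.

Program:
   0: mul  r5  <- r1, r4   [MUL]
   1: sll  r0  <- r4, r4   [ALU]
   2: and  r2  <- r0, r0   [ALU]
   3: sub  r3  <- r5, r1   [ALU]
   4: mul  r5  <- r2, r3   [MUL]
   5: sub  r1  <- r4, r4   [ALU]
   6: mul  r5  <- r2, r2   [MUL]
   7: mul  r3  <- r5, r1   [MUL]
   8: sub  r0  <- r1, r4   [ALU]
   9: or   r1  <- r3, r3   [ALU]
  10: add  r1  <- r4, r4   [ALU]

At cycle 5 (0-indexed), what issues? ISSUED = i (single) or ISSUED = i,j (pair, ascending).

[0] i0/i1  mul;sll  -- 2-wide
[1] i2/i3  and;sub  -- 2-wide
[2] i4/i5  mul;sub  -- 2-wide
[3] i6  mul  -- no-port MUL/MUL
[4] i7/i8  mul;sub  -- 2-wide
[5] i9  or  -- WAW r1
[6] i10  add  -- tail

ISSUED = 9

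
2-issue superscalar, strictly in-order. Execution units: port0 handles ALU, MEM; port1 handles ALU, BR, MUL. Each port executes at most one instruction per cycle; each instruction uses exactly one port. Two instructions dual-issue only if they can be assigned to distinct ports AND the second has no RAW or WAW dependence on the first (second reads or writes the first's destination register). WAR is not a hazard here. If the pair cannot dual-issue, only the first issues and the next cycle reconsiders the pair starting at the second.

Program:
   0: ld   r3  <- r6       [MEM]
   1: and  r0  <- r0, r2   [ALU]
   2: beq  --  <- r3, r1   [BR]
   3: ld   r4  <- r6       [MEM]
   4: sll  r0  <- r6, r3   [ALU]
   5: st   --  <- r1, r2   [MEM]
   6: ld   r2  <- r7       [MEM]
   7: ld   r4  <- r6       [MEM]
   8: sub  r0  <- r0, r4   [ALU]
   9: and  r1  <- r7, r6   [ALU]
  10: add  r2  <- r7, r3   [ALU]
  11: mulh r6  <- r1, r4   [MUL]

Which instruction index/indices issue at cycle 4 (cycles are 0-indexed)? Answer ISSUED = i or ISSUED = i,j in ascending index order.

ISSUED = 7

0. ld.MEM;and.ALU @i0+i1  | pair
1. beq.BR;ld.MEM @i2+i3  | pair
2. sll.ALU;st.MEM @i4+i5  | pair
3. ld.MEM @i6  | no-port MEM/MEM
4. ld.MEM @i7  | RAW r4
5. sub.ALU;and.ALU @i8+i9  | pair
6. add.ALU;mulh.MUL @i10+i11  | pair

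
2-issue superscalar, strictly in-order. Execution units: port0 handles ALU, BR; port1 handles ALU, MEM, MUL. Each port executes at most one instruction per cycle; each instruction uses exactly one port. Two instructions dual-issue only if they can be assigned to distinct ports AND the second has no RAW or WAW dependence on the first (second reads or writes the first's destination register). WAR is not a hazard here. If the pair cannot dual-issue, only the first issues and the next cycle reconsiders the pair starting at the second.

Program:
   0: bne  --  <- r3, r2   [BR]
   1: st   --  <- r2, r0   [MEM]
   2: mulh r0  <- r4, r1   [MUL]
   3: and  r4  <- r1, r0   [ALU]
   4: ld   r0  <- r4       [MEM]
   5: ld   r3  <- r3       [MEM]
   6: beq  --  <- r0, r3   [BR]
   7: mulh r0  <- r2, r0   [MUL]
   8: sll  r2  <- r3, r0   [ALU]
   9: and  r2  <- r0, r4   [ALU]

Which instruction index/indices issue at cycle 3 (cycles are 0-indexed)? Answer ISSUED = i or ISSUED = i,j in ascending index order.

ISSUED = 4

0. bne.BR;st.MEM @i0,i1  | 2-wide
1. mulh.MUL @i2  | RAW r0
2. and.ALU @i3  | RAW r4
3. ld.MEM @i4  | no-port MEM/MEM
4. ld.MEM @i5  | RAW r3
5. beq.BR;mulh.MUL @i6,i7  | 2-wide
6. sll.ALU @i8  | WAW r2
7. and.ALU @i9  | tail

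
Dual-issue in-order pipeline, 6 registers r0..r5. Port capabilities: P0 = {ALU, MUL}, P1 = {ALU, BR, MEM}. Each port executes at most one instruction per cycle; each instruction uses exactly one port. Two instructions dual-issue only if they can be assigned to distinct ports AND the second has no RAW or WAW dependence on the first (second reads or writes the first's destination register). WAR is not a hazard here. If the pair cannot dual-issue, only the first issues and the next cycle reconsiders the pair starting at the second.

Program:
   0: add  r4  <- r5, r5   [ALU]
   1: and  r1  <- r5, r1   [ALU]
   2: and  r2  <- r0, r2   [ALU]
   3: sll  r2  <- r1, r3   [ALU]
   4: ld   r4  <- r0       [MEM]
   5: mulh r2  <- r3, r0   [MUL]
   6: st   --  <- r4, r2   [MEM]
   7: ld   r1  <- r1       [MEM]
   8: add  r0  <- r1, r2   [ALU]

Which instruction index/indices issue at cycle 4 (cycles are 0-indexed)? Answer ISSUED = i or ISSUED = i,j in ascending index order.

t=0 i0+i1:add and ; pair
t=1 i2:and ; WAW r2
t=2 i3+i4:sll ld ; pair
t=3 i5:mulh ; RAW r2
t=4 i6:st ; no-port MEM/MEM
t=5 i7:ld ; RAW r1
t=6 i8:add ; tail

ISSUED = 6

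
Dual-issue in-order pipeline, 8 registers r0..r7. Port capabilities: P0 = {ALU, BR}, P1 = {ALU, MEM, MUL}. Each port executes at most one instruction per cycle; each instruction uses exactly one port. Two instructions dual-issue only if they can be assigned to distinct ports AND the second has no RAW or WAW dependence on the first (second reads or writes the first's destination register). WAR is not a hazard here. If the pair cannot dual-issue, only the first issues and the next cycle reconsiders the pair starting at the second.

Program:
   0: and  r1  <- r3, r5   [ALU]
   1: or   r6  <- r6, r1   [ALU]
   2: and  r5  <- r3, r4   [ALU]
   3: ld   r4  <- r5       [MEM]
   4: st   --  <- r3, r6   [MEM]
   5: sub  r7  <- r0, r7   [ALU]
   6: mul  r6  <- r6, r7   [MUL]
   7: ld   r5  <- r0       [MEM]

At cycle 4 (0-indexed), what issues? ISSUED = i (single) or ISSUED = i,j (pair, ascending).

ISSUED = 6

c0: i0 and  RAW r1
c1: i1&i2 or+and  dual
c2: i3 ld  no-port MEM/MEM
c3: i4&i5 st+sub  dual
c4: i6 mul  no-port MUL/MEM
c5: i7 ld  tail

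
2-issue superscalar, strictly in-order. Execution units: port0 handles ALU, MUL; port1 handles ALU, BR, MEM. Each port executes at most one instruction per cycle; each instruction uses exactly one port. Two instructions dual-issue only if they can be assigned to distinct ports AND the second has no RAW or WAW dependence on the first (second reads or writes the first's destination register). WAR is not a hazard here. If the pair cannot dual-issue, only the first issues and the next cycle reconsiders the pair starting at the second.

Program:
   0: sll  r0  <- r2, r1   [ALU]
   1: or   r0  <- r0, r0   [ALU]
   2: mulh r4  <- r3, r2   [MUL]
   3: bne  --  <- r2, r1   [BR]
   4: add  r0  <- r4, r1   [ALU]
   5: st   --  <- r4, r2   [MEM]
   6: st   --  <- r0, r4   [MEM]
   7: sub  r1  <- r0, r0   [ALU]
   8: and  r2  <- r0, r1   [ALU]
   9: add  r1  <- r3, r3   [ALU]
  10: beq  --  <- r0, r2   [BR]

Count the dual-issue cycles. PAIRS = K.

PAIRS = 4

0. sll.ALU @i0  | RAW+WAW r0
1. or.ALU mulh.MUL @i1/i2  | dual
2. bne.BR add.ALU @i3/i4  | dual
3. st.MEM @i5  | no-port MEM/MEM
4. st.MEM sub.ALU @i6/i7  | dual
5. and.ALU add.ALU @i8/i9  | dual
6. beq.BR @i10  | tail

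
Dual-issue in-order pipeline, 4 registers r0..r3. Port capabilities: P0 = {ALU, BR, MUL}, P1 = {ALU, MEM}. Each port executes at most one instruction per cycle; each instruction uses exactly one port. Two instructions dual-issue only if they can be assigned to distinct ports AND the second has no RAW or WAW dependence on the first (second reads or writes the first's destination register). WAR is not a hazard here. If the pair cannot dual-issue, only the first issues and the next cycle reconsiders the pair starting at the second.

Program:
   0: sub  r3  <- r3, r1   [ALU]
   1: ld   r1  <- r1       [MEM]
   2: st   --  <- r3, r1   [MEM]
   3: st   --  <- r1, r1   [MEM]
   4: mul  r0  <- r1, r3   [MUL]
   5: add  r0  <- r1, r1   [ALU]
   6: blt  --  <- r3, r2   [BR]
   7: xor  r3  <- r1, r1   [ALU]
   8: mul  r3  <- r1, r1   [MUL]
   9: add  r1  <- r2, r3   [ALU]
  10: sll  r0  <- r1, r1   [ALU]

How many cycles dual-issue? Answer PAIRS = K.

[0] i0/i1  sub.ALU+ld.MEM  -- pair
[1] i2  st.MEM  -- no-port MEM/MEM
[2] i3/i4  st.MEM+mul.MUL  -- pair
[3] i5/i6  add.ALU+blt.BR  -- pair
[4] i7  xor.ALU  -- WAW r3
[5] i8  mul.MUL  -- RAW r3
[6] i9  add.ALU  -- RAW r1
[7] i10  sll.ALU  -- tail

PAIRS = 3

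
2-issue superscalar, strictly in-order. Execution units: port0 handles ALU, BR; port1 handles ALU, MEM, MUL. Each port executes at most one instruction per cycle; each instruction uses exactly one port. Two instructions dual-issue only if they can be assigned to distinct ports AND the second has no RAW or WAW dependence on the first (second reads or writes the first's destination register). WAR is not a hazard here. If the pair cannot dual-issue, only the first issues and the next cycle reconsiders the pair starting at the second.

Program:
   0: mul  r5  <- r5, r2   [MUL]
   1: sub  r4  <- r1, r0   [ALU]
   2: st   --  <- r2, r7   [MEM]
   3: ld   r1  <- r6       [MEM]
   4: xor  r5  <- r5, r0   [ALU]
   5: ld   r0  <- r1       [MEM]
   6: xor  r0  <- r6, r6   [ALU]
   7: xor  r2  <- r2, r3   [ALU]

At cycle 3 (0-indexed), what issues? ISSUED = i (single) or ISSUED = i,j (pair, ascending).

0. mul.MUL sub.ALU @i0,i1  | dual
1. st.MEM @i2  | no-port MEM/MEM
2. ld.MEM xor.ALU @i3,i4  | dual
3. ld.MEM @i5  | WAW r0
4. xor.ALU xor.ALU @i6,i7  | dual

ISSUED = 5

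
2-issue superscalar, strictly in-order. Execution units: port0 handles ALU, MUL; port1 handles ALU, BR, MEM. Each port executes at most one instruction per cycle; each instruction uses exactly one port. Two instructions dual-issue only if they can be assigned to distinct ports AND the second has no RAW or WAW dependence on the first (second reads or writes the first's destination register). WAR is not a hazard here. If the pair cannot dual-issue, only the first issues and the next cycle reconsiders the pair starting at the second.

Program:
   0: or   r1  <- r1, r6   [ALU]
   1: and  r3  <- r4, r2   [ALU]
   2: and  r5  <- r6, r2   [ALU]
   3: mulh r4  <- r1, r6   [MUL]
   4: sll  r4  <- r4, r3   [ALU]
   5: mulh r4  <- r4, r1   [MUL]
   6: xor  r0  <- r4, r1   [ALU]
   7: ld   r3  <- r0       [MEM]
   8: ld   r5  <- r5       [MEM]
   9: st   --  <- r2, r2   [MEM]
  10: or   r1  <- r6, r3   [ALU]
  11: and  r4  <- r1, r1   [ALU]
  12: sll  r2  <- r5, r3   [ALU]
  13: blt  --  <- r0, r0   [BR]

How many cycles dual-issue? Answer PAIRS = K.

#0 head=0: or+and i0&i1 pair
#1 head=2: and+mulh i2&i3 pair
#2 head=4: sll i4 RAW+WAW r4
#3 head=5: mulh i5 RAW r4
#4 head=6: xor i6 RAW r0
#5 head=7: ld i7 no-port MEM/MEM
#6 head=8: ld i8 no-port MEM/MEM
#7 head=9: st+or i9&i10 pair
#8 head=11: and+sll i11&i12 pair
#9 head=13: blt i13 tail

PAIRS = 4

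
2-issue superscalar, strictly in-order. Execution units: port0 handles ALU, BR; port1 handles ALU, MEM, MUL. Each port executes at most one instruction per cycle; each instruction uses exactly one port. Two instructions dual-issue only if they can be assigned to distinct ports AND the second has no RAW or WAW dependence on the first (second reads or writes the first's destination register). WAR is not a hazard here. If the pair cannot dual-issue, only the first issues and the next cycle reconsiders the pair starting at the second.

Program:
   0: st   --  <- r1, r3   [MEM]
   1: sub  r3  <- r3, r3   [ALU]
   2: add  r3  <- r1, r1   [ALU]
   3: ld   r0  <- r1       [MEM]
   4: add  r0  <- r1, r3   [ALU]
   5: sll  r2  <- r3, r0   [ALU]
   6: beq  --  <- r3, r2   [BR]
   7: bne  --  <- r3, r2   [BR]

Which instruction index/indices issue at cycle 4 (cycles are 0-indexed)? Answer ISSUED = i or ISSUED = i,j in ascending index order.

ISSUED = 6

c0: i0,i1 st.MEM+sub.ALU  dual
c1: i2,i3 add.ALU+ld.MEM  dual
c2: i4 add.ALU  RAW r0
c3: i5 sll.ALU  RAW r2
c4: i6 beq.BR  no-port BR/BR
c5: i7 bne.BR  tail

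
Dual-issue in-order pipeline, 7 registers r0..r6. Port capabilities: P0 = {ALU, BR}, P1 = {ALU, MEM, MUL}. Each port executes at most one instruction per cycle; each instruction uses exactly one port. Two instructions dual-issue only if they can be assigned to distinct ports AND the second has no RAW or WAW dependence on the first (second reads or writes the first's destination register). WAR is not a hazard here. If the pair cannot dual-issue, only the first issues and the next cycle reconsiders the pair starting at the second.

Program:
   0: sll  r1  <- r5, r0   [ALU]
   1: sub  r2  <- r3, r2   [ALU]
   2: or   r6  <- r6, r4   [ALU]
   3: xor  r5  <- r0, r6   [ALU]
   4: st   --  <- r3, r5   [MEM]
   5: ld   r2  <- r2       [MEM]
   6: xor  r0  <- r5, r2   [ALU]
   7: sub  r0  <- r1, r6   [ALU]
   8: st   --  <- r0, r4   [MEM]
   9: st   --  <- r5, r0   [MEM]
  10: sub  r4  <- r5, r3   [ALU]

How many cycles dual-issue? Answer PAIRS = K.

PAIRS = 2

c0: i0+i1 sll/sub  2-wide
c1: i2 or  RAW r6
c2: i3 xor  RAW r5
c3: i4 st  no-port MEM/MEM
c4: i5 ld  RAW r2
c5: i6 xor  WAW r0
c6: i7 sub  RAW r0
c7: i8 st  no-port MEM/MEM
c8: i9+i10 st/sub  2-wide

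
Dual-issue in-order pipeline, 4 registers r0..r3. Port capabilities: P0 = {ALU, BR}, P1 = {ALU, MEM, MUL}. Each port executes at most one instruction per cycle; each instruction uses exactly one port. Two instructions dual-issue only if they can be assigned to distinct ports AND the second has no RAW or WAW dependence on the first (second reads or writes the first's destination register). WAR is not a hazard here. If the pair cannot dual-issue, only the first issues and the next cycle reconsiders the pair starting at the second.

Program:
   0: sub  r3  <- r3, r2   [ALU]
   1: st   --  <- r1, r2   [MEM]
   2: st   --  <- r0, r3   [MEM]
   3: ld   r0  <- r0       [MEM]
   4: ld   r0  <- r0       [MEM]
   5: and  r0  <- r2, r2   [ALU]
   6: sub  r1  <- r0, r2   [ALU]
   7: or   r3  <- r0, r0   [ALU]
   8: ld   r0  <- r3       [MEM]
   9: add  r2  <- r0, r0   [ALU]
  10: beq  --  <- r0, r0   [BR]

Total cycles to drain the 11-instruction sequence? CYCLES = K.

  cy0 -> i0,i1 (sub.ALU+st.MEM) pair
  cy1 -> i2 (st.MEM) no-port MEM/MEM
  cy2 -> i3 (ld.MEM) no-port MEM/MEM
  cy3 -> i4 (ld.MEM) WAW r0
  cy4 -> i5 (and.ALU) RAW r0
  cy5 -> i6,i7 (sub.ALU+or.ALU) pair
  cy6 -> i8 (ld.MEM) RAW r0
  cy7 -> i9,i10 (add.ALU+beq.BR) pair

CYCLES = 8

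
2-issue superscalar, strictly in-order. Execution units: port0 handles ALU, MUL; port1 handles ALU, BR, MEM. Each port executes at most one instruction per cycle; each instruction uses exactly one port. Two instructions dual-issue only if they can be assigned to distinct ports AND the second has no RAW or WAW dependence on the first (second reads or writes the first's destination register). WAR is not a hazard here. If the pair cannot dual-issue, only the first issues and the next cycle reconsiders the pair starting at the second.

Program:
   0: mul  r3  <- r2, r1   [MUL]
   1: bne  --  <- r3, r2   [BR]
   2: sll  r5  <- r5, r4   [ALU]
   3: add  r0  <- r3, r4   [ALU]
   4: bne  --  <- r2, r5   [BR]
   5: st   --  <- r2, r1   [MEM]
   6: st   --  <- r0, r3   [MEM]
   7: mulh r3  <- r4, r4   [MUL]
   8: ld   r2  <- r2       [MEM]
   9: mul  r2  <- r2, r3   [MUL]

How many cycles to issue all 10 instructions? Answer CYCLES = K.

CYCLES = 7

t=0 i0:mul ; RAW r3
t=1 i1/i2:bne+sll ; dual
t=2 i3/i4:add+bne ; dual
t=3 i5:st ; no-port MEM/MEM
t=4 i6/i7:st+mulh ; dual
t=5 i8:ld ; RAW+WAW r2
t=6 i9:mul ; tail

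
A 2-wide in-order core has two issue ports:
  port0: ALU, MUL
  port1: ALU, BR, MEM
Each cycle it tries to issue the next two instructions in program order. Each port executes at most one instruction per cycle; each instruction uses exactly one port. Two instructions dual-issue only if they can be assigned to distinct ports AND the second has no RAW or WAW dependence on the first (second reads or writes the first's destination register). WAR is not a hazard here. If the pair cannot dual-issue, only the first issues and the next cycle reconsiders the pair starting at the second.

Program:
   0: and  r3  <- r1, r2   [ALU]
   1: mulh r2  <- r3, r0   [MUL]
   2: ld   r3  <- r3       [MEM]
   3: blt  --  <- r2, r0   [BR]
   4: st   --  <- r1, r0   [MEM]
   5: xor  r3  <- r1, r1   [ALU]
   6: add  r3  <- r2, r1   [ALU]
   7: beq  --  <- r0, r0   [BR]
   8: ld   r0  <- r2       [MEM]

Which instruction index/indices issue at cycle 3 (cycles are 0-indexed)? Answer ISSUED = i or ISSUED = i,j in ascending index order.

ISSUED = 4,5

  cy0 -> i0 (and) RAW r3
  cy1 -> i1,i2 (mulh+ld) dual
  cy2 -> i3 (blt) no-port BR/MEM
  cy3 -> i4,i5 (st+xor) dual
  cy4 -> i6,i7 (add+beq) dual
  cy5 -> i8 (ld) tail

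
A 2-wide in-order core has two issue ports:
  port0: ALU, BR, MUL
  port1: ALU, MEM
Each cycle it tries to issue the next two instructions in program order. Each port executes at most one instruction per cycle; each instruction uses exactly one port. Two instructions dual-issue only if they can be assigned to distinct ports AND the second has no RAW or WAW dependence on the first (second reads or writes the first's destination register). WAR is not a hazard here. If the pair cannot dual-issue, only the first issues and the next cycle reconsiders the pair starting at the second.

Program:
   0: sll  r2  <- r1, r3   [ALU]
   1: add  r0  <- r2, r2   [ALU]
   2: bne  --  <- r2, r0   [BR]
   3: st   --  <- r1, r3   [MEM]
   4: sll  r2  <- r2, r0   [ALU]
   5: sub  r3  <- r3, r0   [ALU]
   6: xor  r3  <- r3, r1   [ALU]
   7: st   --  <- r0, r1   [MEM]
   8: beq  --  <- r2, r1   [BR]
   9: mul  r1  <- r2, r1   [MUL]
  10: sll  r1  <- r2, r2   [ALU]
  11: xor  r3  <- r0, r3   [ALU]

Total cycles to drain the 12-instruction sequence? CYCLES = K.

CYCLES = 8

0. sll.ALU @i0  | RAW r2
1. add.ALU @i1  | RAW r0
2. bne.BR/st.MEM @i2/i3  | dual
3. sll.ALU/sub.ALU @i4/i5  | dual
4. xor.ALU/st.MEM @i6/i7  | dual
5. beq.BR @i8  | no-port BR/MUL
6. mul.MUL @i9  | WAW r1
7. sll.ALU/xor.ALU @i10/i11  | dual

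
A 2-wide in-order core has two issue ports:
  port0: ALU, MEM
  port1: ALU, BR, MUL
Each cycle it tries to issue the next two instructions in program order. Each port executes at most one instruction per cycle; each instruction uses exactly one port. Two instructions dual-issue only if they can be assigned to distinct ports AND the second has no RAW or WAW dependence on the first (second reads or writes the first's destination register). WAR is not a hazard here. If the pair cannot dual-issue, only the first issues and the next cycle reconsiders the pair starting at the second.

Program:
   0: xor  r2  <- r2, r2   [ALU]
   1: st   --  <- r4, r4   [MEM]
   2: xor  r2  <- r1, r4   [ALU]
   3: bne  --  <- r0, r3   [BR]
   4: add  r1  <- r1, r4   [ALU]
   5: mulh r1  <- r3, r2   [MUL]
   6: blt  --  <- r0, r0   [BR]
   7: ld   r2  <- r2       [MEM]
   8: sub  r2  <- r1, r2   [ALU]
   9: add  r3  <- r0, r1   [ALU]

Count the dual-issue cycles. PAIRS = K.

PAIRS = 4

0. xor/st @i0,i1  | 2-wide
1. xor/bne @i2,i3  | 2-wide
2. add @i4  | WAW r1
3. mulh @i5  | no-port MUL/BR
4. blt/ld @i6,i7  | 2-wide
5. sub/add @i8,i9  | 2-wide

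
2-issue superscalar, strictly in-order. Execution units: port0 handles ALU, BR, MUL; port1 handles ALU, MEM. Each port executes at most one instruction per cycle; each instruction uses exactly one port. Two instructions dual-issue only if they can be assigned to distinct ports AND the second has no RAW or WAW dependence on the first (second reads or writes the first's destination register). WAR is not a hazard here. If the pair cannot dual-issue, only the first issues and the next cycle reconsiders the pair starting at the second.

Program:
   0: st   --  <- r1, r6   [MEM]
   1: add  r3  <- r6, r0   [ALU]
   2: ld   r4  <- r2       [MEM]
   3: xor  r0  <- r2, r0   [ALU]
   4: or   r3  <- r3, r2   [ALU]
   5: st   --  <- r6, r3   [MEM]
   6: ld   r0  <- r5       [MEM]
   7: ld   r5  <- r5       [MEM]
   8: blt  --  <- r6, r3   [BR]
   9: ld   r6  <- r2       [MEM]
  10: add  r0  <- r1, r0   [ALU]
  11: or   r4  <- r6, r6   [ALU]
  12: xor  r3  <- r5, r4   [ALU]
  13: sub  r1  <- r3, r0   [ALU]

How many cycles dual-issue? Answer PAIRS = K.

[0] i0,i1  st;add  -- dual
[1] i2,i3  ld;xor  -- dual
[2] i4  or  -- RAW r3
[3] i5  st  -- no-port MEM/MEM
[4] i6  ld  -- no-port MEM/MEM
[5] i7,i8  ld;blt  -- dual
[6] i9,i10  ld;add  -- dual
[7] i11  or  -- RAW r4
[8] i12  xor  -- RAW r3
[9] i13  sub  -- tail

PAIRS = 4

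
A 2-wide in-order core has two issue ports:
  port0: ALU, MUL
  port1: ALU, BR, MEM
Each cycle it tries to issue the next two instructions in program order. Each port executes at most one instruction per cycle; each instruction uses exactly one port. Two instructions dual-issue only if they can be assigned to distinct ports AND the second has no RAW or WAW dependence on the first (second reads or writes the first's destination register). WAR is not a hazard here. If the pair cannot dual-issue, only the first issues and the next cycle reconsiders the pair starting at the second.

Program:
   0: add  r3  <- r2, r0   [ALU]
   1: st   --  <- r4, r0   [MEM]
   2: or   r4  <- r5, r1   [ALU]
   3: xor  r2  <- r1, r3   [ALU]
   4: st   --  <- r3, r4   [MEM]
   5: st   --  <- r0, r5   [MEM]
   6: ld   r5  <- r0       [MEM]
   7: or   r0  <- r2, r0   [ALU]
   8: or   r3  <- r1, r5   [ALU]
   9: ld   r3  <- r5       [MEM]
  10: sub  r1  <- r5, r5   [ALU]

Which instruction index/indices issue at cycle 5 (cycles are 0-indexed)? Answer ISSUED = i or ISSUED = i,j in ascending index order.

t=0 i0/i1:add.ALU;st.MEM ; pair
t=1 i2/i3:or.ALU;xor.ALU ; pair
t=2 i4:st.MEM ; no-port MEM/MEM
t=3 i5:st.MEM ; no-port MEM/MEM
t=4 i6/i7:ld.MEM;or.ALU ; pair
t=5 i8:or.ALU ; WAW r3
t=6 i9/i10:ld.MEM;sub.ALU ; pair

ISSUED = 8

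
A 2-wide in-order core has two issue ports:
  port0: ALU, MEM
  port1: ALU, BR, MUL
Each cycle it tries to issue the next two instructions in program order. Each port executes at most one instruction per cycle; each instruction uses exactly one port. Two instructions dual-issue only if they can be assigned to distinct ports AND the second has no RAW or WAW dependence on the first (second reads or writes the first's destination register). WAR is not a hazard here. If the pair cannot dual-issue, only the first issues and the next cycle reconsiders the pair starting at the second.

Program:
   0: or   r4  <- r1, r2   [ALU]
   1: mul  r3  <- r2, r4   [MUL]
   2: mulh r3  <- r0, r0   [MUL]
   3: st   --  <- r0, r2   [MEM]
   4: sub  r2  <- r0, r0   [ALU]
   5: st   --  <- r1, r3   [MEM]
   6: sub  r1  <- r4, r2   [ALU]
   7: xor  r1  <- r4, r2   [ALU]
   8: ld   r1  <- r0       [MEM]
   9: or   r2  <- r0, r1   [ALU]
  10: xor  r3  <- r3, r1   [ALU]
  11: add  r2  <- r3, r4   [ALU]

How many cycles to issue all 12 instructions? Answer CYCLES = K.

#0 head=0: or i0 RAW r4
#1 head=1: mul i1 no-port MUL/MUL
#2 head=2: mulh/st i2&i3 2-wide
#3 head=4: sub/st i4&i5 2-wide
#4 head=6: sub i6 WAW r1
#5 head=7: xor i7 WAW r1
#6 head=8: ld i8 RAW r1
#7 head=9: or/xor i9&i10 2-wide
#8 head=11: add i11 tail

CYCLES = 9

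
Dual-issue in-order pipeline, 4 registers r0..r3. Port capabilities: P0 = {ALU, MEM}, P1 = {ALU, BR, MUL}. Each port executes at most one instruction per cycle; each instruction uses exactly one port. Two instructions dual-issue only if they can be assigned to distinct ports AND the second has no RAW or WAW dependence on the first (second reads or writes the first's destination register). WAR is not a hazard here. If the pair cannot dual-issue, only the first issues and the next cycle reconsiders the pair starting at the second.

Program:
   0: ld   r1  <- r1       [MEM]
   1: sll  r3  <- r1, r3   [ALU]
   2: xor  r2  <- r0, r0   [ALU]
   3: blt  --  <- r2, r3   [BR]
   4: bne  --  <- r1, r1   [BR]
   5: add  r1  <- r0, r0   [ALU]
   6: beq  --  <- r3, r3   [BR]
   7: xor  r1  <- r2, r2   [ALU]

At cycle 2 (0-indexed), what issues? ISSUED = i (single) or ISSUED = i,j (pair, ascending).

  cy0 -> i0 (ld.MEM) RAW r1
  cy1 -> i1,i2 (sll.ALU/xor.ALU) pair
  cy2 -> i3 (blt.BR) no-port BR/BR
  cy3 -> i4,i5 (bne.BR/add.ALU) pair
  cy4 -> i6,i7 (beq.BR/xor.ALU) pair

ISSUED = 3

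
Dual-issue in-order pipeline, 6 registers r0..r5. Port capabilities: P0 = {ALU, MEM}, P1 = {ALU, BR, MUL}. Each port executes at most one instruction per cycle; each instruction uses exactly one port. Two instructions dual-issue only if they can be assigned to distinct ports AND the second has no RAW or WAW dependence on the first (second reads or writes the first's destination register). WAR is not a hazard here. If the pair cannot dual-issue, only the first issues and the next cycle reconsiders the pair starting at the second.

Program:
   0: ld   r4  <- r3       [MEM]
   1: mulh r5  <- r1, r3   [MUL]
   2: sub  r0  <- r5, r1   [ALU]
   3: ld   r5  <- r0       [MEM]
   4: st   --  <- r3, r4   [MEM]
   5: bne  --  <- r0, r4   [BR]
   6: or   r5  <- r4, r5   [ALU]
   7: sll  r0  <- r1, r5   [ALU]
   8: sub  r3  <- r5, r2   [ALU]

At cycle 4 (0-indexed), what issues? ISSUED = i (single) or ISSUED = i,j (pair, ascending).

[0] i0,i1  ld;mulh  -- dual
[1] i2  sub  -- RAW r0
[2] i3  ld  -- no-port MEM/MEM
[3] i4,i5  st;bne  -- dual
[4] i6  or  -- RAW r5
[5] i7,i8  sll;sub  -- dual

ISSUED = 6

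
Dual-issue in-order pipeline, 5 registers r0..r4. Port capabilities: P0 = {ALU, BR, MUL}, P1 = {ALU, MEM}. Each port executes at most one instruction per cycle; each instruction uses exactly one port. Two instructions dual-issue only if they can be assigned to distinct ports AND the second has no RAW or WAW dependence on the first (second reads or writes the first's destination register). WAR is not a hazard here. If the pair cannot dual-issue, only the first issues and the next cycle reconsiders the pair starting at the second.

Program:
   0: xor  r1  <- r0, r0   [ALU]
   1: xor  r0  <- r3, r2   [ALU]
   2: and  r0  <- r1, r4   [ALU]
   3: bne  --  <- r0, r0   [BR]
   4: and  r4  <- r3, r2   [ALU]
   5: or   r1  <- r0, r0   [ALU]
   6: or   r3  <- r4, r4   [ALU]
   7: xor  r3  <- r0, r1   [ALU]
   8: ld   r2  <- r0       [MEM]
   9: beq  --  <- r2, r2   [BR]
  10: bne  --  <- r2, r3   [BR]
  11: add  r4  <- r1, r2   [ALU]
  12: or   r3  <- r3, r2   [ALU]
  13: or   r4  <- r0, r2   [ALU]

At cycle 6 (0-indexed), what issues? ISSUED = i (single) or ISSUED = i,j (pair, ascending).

t=0 i0&i1:xor.ALU;xor.ALU ; 2-wide
t=1 i2:and.ALU ; RAW r0
t=2 i3&i4:bne.BR;and.ALU ; 2-wide
t=3 i5&i6:or.ALU;or.ALU ; 2-wide
t=4 i7&i8:xor.ALU;ld.MEM ; 2-wide
t=5 i9:beq.BR ; no-port BR/BR
t=6 i10&i11:bne.BR;add.ALU ; 2-wide
t=7 i12&i13:or.ALU;or.ALU ; 2-wide

ISSUED = 10,11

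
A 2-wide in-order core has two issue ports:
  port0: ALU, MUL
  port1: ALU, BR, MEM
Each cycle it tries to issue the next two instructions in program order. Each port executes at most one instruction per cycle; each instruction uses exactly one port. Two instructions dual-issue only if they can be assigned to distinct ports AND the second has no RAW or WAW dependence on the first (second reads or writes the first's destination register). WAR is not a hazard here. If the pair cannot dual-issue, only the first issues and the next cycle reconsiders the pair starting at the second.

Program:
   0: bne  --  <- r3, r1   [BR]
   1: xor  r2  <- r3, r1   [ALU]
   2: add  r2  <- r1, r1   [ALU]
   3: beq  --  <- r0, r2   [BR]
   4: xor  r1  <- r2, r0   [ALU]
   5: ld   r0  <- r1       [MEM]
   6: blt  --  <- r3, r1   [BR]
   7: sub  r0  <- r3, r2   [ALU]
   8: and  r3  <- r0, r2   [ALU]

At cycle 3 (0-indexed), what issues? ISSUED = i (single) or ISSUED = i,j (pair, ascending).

0. bne;xor @i0&i1  | dual
1. add @i2  | RAW r2
2. beq;xor @i3&i4  | dual
3. ld @i5  | no-port MEM/BR
4. blt;sub @i6&i7  | dual
5. and @i8  | tail

ISSUED = 5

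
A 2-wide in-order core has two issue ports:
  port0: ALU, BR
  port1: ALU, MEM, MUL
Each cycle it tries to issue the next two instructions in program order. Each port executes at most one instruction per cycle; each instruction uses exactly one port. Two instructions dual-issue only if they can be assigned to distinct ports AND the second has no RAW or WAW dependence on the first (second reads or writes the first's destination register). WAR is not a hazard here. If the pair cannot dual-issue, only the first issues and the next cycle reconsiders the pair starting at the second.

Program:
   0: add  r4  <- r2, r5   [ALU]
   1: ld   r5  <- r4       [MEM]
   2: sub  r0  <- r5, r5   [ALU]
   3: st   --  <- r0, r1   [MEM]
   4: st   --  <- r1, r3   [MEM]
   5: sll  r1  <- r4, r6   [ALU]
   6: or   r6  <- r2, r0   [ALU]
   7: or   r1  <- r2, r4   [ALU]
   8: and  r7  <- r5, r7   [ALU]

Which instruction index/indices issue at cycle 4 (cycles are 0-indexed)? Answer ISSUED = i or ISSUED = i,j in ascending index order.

ISSUED = 4,5

[0] i0  add  -- RAW r4
[1] i1  ld  -- RAW r5
[2] i2  sub  -- RAW r0
[3] i3  st  -- no-port MEM/MEM
[4] i4+i5  st sll  -- 2-wide
[5] i6+i7  or or  -- 2-wide
[6] i8  and  -- tail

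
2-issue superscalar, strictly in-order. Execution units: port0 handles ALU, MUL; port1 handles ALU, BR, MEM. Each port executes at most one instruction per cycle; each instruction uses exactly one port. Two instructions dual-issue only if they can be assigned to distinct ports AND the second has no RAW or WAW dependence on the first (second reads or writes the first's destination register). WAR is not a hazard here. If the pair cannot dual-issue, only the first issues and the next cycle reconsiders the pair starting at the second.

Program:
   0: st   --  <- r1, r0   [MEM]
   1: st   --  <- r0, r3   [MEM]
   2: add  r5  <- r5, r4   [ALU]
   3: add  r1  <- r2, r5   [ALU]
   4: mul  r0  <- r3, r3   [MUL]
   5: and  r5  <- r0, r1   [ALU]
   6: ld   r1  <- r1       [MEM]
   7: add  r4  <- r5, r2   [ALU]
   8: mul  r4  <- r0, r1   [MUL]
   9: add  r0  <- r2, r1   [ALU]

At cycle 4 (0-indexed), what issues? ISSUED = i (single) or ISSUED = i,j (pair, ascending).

[0] i0  st  -- no-port MEM/MEM
[1] i1+i2  st/add  -- dual
[2] i3+i4  add/mul  -- dual
[3] i5+i6  and/ld  -- dual
[4] i7  add  -- WAW r4
[5] i8+i9  mul/add  -- dual

ISSUED = 7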